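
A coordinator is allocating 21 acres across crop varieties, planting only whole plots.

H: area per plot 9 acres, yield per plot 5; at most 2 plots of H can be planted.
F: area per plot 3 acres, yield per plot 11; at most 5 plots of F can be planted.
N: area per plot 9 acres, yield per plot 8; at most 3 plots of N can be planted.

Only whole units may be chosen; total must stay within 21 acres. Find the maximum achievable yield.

55

F has the best ratio (11/3); taking only F gives at most 5×11 = 55 (stopped by the supply cap of 5).
Optimal: 5×F: area 15 ≤ 21, yield 5·11 = 55.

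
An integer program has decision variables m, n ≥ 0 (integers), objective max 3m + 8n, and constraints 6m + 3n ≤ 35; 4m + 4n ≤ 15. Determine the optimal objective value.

The continuous relaxation peaks at (0, 3.75) with value 30.00; rounding to a feasible lattice point costs some objective.
(m,n)=(0,3) is feasible, giving 24.
(m,n)=(1,2) is feasible, giving 19.
The best lattice point is (0,3), giving 24.

24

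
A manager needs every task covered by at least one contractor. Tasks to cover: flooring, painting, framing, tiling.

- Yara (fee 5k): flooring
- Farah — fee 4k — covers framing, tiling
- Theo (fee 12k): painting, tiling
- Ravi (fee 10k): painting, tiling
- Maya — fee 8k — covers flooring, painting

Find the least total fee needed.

This is an integer covering problem.
Choose Farah and Maya: together they cover flooring, painting, framing, tiling — every task.
Total fee: 4 + 8 = 12.
No cover costs less than 12.

12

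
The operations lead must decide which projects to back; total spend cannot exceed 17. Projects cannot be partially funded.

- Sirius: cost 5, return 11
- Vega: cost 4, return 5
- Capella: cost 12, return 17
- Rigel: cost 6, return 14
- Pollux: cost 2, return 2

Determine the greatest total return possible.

This is an integer program with binary decision variables.
Sirius + Vega + Rigel: cost 5 + 4 + 6 = 15 ≤ 17, return 11 + 5 + 14 = 30.
Sirius + Vega + Rigel + Pollux: cost 5 + 4 + 6 + 2 = 17 ≤ 17, return 11 + 5 + 14 + 2 = 32.
Sirius + Capella: cost 5 + 12 = 17 ≤ 17, return 11 + 17 = 28.
Best is Sirius, Vega, Rigel, and Pollux with total return 32.

32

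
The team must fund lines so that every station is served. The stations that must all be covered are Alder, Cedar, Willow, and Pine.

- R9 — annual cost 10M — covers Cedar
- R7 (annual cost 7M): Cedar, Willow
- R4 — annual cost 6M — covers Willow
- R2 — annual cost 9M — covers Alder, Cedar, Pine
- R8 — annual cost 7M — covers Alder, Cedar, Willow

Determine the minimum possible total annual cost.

15

This is a weighted set-cover instance.
The greedy cost-per-new-station heuristic would pick R8 and R2 for 16, but a cheaper cover exists.
Choose R4 and R2: together they cover Alder, Cedar, Willow, Pine — every station.
Total annual cost: 6 + 9 = 15.
No cover costs less than 15.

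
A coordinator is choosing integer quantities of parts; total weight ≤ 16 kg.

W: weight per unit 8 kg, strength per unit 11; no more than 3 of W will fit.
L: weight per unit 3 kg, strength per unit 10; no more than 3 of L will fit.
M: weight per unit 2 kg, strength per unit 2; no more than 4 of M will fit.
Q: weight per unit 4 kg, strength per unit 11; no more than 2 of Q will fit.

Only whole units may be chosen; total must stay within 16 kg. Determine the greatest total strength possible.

Take 2×L, 1×M, and 2×Q: weight 16 ≤ 16, strength 2·10 + 1·2 + 2·11 = 44.
No other integer combination yields more.

44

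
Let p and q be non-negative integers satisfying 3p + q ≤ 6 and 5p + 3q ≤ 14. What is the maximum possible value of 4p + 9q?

(p,q)=(0,4): 3·0+1·4=4≤6, 5·0+3·4=12≤14, objective 36.
(p,q)=(1,3): 3·1+1·3=6≤6, 5·1+3·3=14≤14, objective 31.
(p,q)=(0,3): 3·0+1·3=3≤6, 5·0+3·3=9≤14, objective 27.
Maximum is 36 at (p,q)=(0,4).

36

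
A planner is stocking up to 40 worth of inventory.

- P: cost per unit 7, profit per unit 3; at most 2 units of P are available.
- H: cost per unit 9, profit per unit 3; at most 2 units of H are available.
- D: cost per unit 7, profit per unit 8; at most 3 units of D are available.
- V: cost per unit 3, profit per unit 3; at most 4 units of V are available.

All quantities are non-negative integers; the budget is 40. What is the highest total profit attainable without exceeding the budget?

39

3×D and 4×V: cost 33 ≤ 40, profit 3·8 + 4·3 = 36.
1×P, 3×D, and 4×V: cost 40 ≤ 40, profit 1·3 + 3·8 + 4·3 = 39.
Best is 39.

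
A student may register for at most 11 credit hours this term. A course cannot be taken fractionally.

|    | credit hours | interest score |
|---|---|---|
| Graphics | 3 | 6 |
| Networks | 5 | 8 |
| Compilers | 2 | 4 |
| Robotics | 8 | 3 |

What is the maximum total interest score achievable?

Allowing fractional choices, the relaxed optimum would be about 18.4, but courses are indivisible.
Graphics + Networks + Compilers: credit hours 3 + 5 + 2 = 10 ≤ 11, interest score 6 + 8 + 4 = 18.
Networks + Compilers: credit hours 5 + 2 = 7 ≤ 11, interest score 8 + 4 = 12.
Graphics + Networks: credit hours 3 + 5 = 8 ≤ 11, interest score 6 + 8 = 14.
Best is Graphics, Networks, and Compilers with total interest score 18.

18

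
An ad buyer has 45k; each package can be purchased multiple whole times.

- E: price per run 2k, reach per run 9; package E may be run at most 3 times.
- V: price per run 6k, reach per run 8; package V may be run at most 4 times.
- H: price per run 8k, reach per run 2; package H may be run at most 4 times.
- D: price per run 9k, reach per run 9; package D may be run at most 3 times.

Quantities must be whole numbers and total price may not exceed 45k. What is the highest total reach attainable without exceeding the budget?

70

E has the best ratio (9/2); taking only E gives at most 3×9 = 27 (stopped by the supply cap of 3).
Mixing does better — 3×E, 2×V, and 3×D: price 45 ≤ 45, reach 3·9 + 2·8 + 3·9 = 70.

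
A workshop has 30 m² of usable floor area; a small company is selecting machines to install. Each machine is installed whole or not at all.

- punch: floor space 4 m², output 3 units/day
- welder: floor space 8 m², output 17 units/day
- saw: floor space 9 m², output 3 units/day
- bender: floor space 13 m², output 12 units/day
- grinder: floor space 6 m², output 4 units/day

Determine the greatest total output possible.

33

Take welder, bender, and grinder: floor space 8 + 13 + 6 = 27 ≤ 30, output 17 + 12 + 4 = 33.
No other feasible combination does better.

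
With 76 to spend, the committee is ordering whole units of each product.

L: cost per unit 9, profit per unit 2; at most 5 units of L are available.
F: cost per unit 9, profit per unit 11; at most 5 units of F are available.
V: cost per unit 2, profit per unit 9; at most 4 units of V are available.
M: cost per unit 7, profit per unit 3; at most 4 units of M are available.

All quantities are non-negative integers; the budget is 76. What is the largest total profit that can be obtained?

V has the best ratio (9/2); taking only V gives at most 4×9 = 36 (stopped by the supply cap of 4).
Mixing does better — 5×F, 4×V, and 3×M: cost 74 ≤ 76, profit 5·11 + 4·9 + 3·3 = 100.

100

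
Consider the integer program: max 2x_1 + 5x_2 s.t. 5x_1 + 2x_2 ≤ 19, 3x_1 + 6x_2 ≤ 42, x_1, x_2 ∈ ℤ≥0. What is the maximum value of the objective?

(x_1,x_2)=(0,7): 5·0+2·7=14≤19, 3·0+6·7=42≤42, objective 35.
(x_1,x_2)=(1,6): 5·1+2·6=17≤19, 3·1+6·6=39≤42, objective 32.
(x_1,x_2)=(0,6): 5·0+2·6=12≤19, 3·0+6·6=36≤42, objective 30.
No feasible integer point exceeds 35.

35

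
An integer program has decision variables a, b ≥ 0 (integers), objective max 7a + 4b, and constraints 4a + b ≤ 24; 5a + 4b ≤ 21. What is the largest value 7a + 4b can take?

28

Relaxing integrality, the LP optimum is 29.40 at (a,b) = (4.2, 0), which is not an integer point.
(a,b)=(4,0): 4·4+1·0=16≤24, 5·4+4·0=20≤21, objective 28.
(a,b)=(3,1): 4·3+1·1=13≤24, 5·3+4·1=19≤21, objective 25.
(a,b)=(3,0): 4·3+1·0=12≤24, 5·3+4·0=15≤21, objective 21.
The best lattice point is (4,0), giving 28.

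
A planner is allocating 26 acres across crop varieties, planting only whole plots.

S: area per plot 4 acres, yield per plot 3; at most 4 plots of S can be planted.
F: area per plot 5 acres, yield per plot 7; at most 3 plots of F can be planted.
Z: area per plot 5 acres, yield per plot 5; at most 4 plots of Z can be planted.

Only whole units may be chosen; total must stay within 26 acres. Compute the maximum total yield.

31

2×F and 3×Z: area 25 ≤ 26, yield 2·7 + 3·5 = 29.
3×F and 2×Z: area 25 ≤ 26, yield 3·7 + 2·5 = 31.
Best is 31.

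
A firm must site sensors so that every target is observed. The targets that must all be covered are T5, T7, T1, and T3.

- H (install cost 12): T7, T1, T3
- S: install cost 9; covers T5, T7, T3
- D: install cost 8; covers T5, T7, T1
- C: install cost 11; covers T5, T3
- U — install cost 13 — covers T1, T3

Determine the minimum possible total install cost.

17

This is an integer covering problem.
Choose S and D: together they cover T5, T7, T1, T3 — every target.
Total install cost: 9 + 8 = 17.
No cover costs less than 17.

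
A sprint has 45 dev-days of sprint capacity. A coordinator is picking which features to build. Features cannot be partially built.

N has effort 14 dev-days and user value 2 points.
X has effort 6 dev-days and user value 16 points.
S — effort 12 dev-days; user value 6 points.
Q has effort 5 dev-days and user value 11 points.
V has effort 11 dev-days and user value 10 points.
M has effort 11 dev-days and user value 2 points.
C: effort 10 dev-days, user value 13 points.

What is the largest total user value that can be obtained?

Allowing fractional choices, the relaxed optimum would be about 56.2, but features are indivisible.
X + Q + V + M + C: effort 6 + 5 + 11 + 11 + 10 = 43 ≤ 45, user value 16 + 11 + 10 + 2 + 13 = 52.
X + Q + V + C: effort 6 + 5 + 11 + 10 = 32 ≤ 45, user value 16 + 11 + 10 + 13 = 50.
X + S + Q + V + C: effort 6 + 12 + 5 + 11 + 10 = 44 ≤ 45, user value 16 + 6 + 11 + 10 + 13 = 56.
Best is X, S, Q, V, and C with total user value 56.

56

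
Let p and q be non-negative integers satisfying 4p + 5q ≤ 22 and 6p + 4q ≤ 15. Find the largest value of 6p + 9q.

27

(p,q)=(0,3): 4·0+5·3=15≤22, 6·0+4·3=12≤15, objective 27.
(p,q)=(1,2): 4·1+5·2=14≤22, 6·1+4·2=14≤15, objective 24.
No feasible integer point exceeds 27.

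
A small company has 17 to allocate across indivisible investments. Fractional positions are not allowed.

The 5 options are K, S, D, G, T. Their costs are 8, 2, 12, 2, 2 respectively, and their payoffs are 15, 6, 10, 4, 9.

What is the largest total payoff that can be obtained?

This is a 0-1 knapsack instance.
Allowing fractional choices, the relaxed optimum would be about 36.5, but investments are indivisible.
K + S + G + T: cost 8 + 2 + 2 + 2 = 14 ≤ 17, payoff 15 + 6 + 4 + 9 = 34.
K + S + T: cost 8 + 2 + 2 = 12 ≤ 17, payoff 15 + 6 + 9 = 30.
K + G + T: cost 8 + 2 + 2 = 12 ≤ 17, payoff 15 + 4 + 9 = 28.
Best is K, S, G, and T with total payoff 34.

34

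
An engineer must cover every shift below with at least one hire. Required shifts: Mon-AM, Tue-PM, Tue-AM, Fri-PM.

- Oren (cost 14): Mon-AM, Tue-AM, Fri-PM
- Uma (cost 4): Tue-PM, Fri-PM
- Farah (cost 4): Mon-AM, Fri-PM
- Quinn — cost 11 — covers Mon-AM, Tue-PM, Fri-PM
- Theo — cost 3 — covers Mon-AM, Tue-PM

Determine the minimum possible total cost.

17

This is a weighted set-cover instance.
The greedy cost-per-new-shift heuristic would pick Theo, Uma, and Oren for 21, but a cheaper cover exists.
Choose Oren and Theo: together they cover Mon-AM, Tue-PM, Tue-AM, Fri-PM — every shift.
Total cost: 14 + 3 = 17.
No cover costs less than 17.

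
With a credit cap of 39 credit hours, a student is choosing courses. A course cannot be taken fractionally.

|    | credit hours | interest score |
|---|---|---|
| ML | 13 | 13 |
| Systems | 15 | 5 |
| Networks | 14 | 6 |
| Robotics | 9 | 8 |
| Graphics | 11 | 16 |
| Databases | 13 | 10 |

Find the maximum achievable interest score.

ML + Networks + Graphics: credit hours 13 + 14 + 11 = 38 ≤ 39, interest score 13 + 6 + 16 = 35.
ML + Robotics + Graphics: credit hours 13 + 9 + 11 = 33 ≤ 39, interest score 13 + 8 + 16 = 37.
ML + Graphics + Databases: credit hours 13 + 11 + 13 = 37 ≤ 39, interest score 13 + 16 + 10 = 39.
Best is ML, Graphics, and Databases with total interest score 39.

39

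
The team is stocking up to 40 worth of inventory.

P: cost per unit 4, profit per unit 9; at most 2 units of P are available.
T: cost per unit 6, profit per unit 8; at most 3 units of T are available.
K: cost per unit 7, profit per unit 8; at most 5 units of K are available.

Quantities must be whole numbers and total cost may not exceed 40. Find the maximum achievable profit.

This is a bounded integer knapsack.
P has the best ratio (9/4); taking only P gives at most 2×9 = 18 (stopped by the supply cap of 2).
Mixing does better — 2×P, 3×T, and 2×K: cost 40 ≤ 40, profit 2·9 + 3·8 + 2·8 = 58.

58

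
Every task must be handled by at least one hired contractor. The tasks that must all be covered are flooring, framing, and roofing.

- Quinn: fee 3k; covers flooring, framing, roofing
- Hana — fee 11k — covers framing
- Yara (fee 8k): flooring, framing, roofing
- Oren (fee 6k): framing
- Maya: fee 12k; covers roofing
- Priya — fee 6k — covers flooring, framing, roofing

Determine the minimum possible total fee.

This is a weighted set-cover instance.
Quinn alone covers flooring, framing, roofing — every task.
Total fee: 3.
No cover costs less than 3.

3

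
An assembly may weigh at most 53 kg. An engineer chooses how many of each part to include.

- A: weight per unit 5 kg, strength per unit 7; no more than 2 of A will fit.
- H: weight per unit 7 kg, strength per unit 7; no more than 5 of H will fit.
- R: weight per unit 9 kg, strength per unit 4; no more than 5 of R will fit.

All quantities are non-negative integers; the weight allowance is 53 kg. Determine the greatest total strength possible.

Take 2×A and 5×H: weight 45 ≤ 53, strength 2·7 + 5·7 = 49.
A has the best ratio (7/5) and is taken to its limit of 2; remaining capacity is filled optimally with the others.

49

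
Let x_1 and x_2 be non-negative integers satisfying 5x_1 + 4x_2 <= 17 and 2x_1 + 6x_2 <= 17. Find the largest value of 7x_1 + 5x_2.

Relaxing integrality, the LP optimum is 23.80 at (x_1,x_2) = (3.4, 0), which is not an integer point.
(x_1,x_2)=(3,0): 5·3+4·0=15≤17, 2·3+6·0=6≤17, objective 21.
(x_1,x_2)=(2,1): 5·2+4·1=14≤17, 2·2+6·1=10≤17, objective 19.
(x_1,x_2)=(2,0): 5·2+4·0=10≤17, 2·2+6·0=4≤17, objective 14.
No feasible integer point exceeds 21.

21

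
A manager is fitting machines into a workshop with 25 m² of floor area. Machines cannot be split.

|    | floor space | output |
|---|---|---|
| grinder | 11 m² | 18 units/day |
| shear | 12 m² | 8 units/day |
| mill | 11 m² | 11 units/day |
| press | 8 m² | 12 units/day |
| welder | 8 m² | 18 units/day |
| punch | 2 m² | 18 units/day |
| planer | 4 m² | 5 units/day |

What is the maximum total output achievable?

59

Allowing fractional choices, the relaxed optimum would be about 60.0, but machines are indivisible.
grinder + welder + punch: floor space 11 + 8 + 2 = 21 ≤ 25, output 18 + 18 + 18 = 54.
press + welder + punch + planer: floor space 8 + 8 + 2 + 4 = 22 ≤ 25, output 12 + 18 + 18 + 5 = 53.
grinder + welder + punch + planer: floor space 11 + 8 + 2 + 4 = 25 ≤ 25, output 18 + 18 + 18 + 5 = 59.
Best is grinder, welder, punch, and planer with total output 59.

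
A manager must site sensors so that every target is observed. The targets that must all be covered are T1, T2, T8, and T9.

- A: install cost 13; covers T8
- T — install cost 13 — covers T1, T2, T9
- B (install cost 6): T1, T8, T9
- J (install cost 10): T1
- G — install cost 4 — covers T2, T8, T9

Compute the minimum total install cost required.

Choose B and G: together they cover T1, T2, T8, T9 — every target.
Total install cost: 6 + 4 = 10.
No cover costs less than 10.

10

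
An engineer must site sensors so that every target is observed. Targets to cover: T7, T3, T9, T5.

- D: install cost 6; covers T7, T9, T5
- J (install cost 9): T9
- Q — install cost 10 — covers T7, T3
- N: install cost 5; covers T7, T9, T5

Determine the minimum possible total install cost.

15

Choose Q and N: together they cover T7, T3, T9, T5 — every target.
Total install cost: 10 + 5 = 15.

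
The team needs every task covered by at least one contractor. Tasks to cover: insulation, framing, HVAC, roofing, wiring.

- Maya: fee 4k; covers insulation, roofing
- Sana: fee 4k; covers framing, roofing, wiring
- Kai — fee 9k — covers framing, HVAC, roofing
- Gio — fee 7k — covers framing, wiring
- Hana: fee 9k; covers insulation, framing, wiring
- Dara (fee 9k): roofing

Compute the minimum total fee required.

17

Choose Maya, Sana, and Kai: together they cover insulation, framing, HVAC, roofing, wiring — every task.
Total fee: 4 + 4 + 9 = 17.
No cover costs less than 17.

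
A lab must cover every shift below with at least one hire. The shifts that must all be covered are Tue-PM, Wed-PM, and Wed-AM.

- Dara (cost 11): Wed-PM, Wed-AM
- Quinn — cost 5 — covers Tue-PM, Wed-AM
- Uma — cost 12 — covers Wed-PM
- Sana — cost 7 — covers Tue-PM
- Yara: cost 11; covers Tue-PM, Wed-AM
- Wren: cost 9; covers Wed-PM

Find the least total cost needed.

Choose Quinn and Wren: together they cover Tue-PM, Wed-PM, Wed-AM — every shift.
Total cost: 5 + 9 = 14.
No cover costs less than 14.

14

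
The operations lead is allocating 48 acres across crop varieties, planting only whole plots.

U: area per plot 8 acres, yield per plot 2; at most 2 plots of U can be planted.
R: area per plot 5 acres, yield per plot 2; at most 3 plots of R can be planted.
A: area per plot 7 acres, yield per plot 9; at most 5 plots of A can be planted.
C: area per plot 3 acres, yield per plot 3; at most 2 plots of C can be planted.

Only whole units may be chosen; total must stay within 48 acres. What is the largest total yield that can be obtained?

2×R, 5×A, and 1×C: area 48 ≤ 48, yield 2·2 + 5·9 + 1·3 = 52.
1×R, 5×A, and 2×C: area 46 ≤ 48, yield 1·2 + 5·9 + 2·3 = 53.
Best is 53.

53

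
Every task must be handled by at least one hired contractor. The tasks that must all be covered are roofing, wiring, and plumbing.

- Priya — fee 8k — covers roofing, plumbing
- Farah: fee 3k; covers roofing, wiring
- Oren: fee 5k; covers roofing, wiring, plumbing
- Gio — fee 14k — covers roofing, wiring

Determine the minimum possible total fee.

5

The greedy cost-per-new-task heuristic would pick Farah and Oren for 8, but a cheaper cover exists.
Oren alone covers roofing, wiring, plumbing — every task.
Total fee: 5.
No cover costs less than 5.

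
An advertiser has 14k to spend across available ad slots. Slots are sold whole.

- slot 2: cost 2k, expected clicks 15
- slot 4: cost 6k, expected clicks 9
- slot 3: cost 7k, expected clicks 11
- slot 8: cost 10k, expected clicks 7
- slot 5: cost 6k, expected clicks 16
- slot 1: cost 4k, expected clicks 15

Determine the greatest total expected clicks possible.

46

slot 2 + slot 3 + slot 1: cost 2 + 7 + 4 = 13 ≤ 14, expected clicks 15 + 11 + 15 = 41.
slot 2 + slot 5 + slot 1: cost 2 + 6 + 4 = 12 ≤ 14, expected clicks 15 + 16 + 15 = 46.
Best is slot 2, slot 5, and slot 1 with total expected clicks 46.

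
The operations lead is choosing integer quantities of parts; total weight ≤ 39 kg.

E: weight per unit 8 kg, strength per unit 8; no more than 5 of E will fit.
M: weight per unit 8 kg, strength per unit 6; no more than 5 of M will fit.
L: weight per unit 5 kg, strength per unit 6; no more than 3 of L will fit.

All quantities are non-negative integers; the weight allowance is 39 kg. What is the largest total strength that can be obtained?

42

This is a bounded integer knapsack.
2×E, 1×M, and 3×L: weight 39 ≤ 39, strength 2·8 + 1·6 + 3·6 = 40.
3×E and 3×L: weight 39 ≤ 39, strength 3·8 + 3·6 = 42.
Best is 42.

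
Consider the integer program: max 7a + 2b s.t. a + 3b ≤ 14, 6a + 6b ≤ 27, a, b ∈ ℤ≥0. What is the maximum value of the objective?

The continuous relaxation peaks at (4.5, 0) with value 31.50; rounding to a feasible lattice point costs some objective.
(a,b)=(4,0): 1·4+3·0=4≤14, 6·4+6·0=24≤27, objective 28.
(a,b)=(3,1): 1·3+3·1=6≤14, 6·3+6·1=24≤27, objective 23.
(a,b)=(3,0): 1·3+3·0=3≤14, 6·3+6·0=18≤27, objective 21.
The best lattice point is (4,0), giving 28.

28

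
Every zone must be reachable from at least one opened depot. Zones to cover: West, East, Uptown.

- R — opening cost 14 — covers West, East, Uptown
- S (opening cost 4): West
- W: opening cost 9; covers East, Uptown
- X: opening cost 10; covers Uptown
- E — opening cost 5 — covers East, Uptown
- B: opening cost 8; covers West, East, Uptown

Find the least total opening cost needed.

B alone covers West, East, Uptown — every zone.
Total opening cost: 8.

8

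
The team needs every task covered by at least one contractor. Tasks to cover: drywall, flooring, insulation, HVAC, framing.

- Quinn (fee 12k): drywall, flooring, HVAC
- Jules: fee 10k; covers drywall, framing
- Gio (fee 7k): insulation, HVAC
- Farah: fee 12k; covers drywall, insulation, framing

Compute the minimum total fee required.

24

The greedy cost-per-new-task heuristic would pick Gio, Jules, and Quinn for 29, but a cheaper cover exists.
Choose Quinn and Farah: together they cover drywall, flooring, insulation, HVAC, framing — every task.
Total fee: 12 + 12 = 24.
No cover costs less than 24.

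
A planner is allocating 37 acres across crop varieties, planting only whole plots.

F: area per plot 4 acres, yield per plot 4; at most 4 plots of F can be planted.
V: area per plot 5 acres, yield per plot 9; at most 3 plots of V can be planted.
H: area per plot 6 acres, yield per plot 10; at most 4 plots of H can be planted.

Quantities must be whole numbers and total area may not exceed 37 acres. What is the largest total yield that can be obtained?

61

This is a bounded integer knapsack.
2×V and 4×H: area 34 ≤ 37, yield 2·9 + 4·10 = 58.
1×F, 3×V, and 3×H: area 37 ≤ 37, yield 1·4 + 3·9 + 3·10 = 61.
Best is 61.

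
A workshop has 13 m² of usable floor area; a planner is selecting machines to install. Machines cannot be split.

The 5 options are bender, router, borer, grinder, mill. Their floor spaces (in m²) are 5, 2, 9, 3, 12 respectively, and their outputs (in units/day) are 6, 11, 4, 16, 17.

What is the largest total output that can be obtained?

Treat it as a binary knapsack problem.
bender + router + grinder: floor space 5 + 2 + 3 = 10 ≤ 13, output 6 + 11 + 16 = 33.
router + grinder: floor space 2 + 3 = 5 ≤ 13, output 11 + 16 = 27.
bender + grinder: floor space 5 + 3 = 8 ≤ 13, output 6 + 16 = 22.
Best is bender, router, and grinder with total output 33.

33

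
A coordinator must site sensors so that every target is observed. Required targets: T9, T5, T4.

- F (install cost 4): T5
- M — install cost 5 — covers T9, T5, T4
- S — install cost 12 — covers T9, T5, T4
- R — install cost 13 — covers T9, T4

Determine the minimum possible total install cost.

This is an integer covering problem.
M alone covers T9, T5, T4 — every target.
Total install cost: 5.
No cover costs less than 5.

5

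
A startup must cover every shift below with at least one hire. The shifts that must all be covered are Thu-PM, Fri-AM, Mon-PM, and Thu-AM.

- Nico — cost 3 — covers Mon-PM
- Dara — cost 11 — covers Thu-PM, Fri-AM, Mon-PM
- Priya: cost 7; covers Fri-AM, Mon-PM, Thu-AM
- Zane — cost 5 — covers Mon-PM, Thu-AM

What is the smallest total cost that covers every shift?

This is a weighted set-cover instance.
The greedy cost-per-new-shift heuristic would pick Priya and Dara for 18, but a cheaper cover exists.
Choose Dara and Zane: together they cover Thu-PM, Fri-AM, Mon-PM, Thu-AM — every shift.
Total cost: 11 + 5 = 16.
No cover costs less than 16.

16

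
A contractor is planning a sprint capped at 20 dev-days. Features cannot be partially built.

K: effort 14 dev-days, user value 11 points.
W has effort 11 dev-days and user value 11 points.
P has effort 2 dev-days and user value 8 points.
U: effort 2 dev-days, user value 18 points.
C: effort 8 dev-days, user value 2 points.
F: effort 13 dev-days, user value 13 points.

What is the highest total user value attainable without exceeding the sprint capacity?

39

This is an integer program with binary decision variables.
P + U + F: effort 2 + 2 + 13 = 17 ≤ 20, user value 8 + 18 + 13 = 39.
W + P + U: effort 11 + 2 + 2 = 15 ≤ 20, user value 11 + 8 + 18 = 37.
K + P + U: effort 14 + 2 + 2 = 18 ≤ 20, user value 11 + 8 + 18 = 37.
Best is P, U, and F with total user value 39.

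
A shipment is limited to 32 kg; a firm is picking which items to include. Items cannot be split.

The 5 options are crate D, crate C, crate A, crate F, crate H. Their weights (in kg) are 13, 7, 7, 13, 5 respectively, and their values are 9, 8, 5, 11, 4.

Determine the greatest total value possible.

crate C + crate A + crate F + crate H: weight 7 + 7 + 13 + 5 = 32 ≤ 32, value 8 + 5 + 11 + 4 = 28.
crate D + crate C + crate A + crate H: weight 13 + 7 + 7 + 5 = 32 ≤ 32, value 9 + 8 + 5 + 4 = 26.
crate C + crate A + crate F: weight 7 + 7 + 13 = 27 ≤ 32, value 8 + 5 + 11 = 24.
Best is crate C, crate A, crate F, and crate H with total value 28.

28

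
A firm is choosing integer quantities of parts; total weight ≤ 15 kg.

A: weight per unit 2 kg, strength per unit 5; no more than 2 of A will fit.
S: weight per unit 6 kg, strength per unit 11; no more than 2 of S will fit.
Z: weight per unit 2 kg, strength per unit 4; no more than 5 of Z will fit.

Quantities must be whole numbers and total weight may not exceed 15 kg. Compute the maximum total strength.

This is a bounded integer knapsack.
2×A, 1×S, and 2×Z: weight 14 ≤ 15, strength 2·5 + 1·11 + 2·4 = 29.
2×A and 5×Z: weight 14 ≤ 15, strength 2·5 + 5·4 = 30.
Best is 30.

30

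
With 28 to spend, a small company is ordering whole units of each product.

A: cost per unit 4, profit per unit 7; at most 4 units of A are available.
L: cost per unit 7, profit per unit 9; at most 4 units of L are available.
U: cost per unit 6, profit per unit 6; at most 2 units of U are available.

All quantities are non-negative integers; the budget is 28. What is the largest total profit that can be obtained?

A has the best ratio (7/4); taking only A gives at most 4×7 = 28 (stopped by the supply cap of 4).
Mixing does better — 4×A and 2×U: cost 28 ≤ 28, profit 4·7 + 2·6 = 40.

40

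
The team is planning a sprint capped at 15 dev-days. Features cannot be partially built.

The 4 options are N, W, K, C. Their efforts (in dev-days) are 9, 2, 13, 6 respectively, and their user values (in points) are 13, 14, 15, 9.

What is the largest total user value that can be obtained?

29

W + C: effort 2 + 6 = 8 ≤ 15, user value 14 + 9 = 23.
N + W: effort 9 + 2 = 11 ≤ 15, user value 13 + 14 = 27.
W + K: effort 2 + 13 = 15 ≤ 15, user value 14 + 15 = 29.
Best is W and K with total user value 29.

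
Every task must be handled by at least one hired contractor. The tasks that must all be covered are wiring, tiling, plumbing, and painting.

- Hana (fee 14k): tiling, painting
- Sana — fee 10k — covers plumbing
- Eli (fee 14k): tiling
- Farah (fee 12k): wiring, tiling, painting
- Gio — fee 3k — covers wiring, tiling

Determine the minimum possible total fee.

This is a weighted set-cover instance.
Choose Sana and Farah: together they cover wiring, tiling, plumbing, painting — every task.
Total fee: 10 + 12 = 22.

22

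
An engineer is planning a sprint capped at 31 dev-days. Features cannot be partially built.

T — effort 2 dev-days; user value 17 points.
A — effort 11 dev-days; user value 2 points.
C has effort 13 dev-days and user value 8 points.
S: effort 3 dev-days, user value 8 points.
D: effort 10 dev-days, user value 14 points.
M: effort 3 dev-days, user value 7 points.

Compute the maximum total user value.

54

Take T, C, S, D, and M: effort 2 + 13 + 3 + 10 + 3 = 31 ≤ 31, user value 17 + 8 + 8 + 14 + 7 = 54.
No other feasible combination does better.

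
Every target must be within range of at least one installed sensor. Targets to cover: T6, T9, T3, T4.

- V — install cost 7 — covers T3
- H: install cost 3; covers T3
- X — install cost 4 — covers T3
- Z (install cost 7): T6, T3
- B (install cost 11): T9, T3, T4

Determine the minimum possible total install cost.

18

The greedy cost-per-new-target heuristic would pick H, B, and Z for 21, but a cheaper cover exists.
Choose Z and B: together they cover T6, T9, T3, T4 — every target.
Total install cost: 7 + 11 = 18.
No cover costs less than 18.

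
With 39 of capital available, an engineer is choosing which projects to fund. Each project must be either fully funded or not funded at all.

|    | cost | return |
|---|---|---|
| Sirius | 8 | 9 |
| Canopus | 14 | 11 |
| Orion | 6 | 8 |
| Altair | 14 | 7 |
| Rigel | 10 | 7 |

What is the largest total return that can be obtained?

Take Sirius, Canopus, Orion, and Rigel: cost 8 + 14 + 6 + 10 = 38 ≤ 39, return 9 + 11 + 8 + 7 = 35.
No other feasible combination does better.

35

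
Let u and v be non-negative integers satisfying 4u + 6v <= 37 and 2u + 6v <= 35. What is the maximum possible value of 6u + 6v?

54

The continuous relaxation peaks at (9.25, 0) with value 55.50; rounding to a feasible lattice point costs some objective.
(u,v)=(9,0): 4·9+6·0=36≤37, 2·9+6·0=18≤35, objective 54.
(u,v)=(8,0): 4·8+6·0=32≤37, 2·8+6·0=16≤35, objective 48.
No feasible integer point exceeds 54.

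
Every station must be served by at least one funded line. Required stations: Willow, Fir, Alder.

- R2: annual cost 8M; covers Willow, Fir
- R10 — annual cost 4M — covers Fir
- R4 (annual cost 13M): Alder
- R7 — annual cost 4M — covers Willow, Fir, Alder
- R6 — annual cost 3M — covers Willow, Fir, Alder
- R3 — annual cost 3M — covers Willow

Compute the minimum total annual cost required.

This is an integer covering problem.
R6 alone covers Willow, Fir, Alder — every station.
Total annual cost: 3.
No cover costs less than 3.

3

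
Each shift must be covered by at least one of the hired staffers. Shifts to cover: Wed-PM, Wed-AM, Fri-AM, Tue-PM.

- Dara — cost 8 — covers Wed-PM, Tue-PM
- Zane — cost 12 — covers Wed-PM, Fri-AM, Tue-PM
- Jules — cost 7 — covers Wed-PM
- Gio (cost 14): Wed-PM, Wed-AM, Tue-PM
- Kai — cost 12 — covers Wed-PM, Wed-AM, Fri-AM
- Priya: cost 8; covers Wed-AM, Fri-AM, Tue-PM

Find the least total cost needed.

Choose Jules and Priya: together they cover Wed-PM, Wed-AM, Fri-AM, Tue-PM — every shift.
Total cost: 7 + 8 = 15.
No cover costs less than 15.

15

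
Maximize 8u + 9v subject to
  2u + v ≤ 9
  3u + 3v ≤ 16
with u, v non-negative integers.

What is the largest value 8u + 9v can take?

45

The continuous relaxation peaks at (0, 5.33) with value 48.00; rounding to a feasible lattice point costs some objective.
(u,v)=(0,5) is feasible, giving 45.
(u,v)=(1,4) is feasible, giving 44.
(u,v)=(0,4) is feasible, giving 36.
Maximum is 45 at (u,v)=(0,5).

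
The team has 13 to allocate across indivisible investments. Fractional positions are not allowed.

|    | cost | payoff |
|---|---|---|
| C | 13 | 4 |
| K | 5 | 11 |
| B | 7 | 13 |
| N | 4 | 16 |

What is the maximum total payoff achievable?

Take B and N: cost 7 + 4 = 11 ≤ 13, payoff 13 + 16 = 29.
No other feasible combination does better.

29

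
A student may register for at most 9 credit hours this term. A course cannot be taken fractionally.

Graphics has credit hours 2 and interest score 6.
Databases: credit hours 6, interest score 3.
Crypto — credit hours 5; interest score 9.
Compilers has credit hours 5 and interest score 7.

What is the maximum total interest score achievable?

This is an integer program with binary decision variables.
Allowing fractional choices, the relaxed optimum would be about 17.8, but courses are indivisible.
Graphics + Crypto: credit hours 2 + 5 = 7 ≤ 9, interest score 6 + 9 = 15.
Graphics + Compilers: credit hours 2 + 5 = 7 ≤ 9, interest score 6 + 7 = 13.
Best is Graphics and Crypto with total interest score 15.

15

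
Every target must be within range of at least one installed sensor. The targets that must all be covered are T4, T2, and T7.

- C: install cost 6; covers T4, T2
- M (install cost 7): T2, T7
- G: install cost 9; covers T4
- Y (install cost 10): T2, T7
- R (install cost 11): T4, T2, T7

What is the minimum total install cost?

11

The greedy cost-per-new-target heuristic would pick C and M for 13, but a cheaper cover exists.
R alone covers T4, T2, T7 — every target.
Total install cost: 11.
No cover costs less than 11.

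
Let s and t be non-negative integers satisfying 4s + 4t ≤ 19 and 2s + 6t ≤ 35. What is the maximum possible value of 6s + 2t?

Relaxing integrality, the LP optimum is 28.50 at (s,t) = (4.75, 0), which is not an integer point.
(s,t)=(4,0): 4·4+4·0=16≤19, 2·4+6·0=8≤35, objective 24.
(s,t)=(3,1): 4·3+4·1=16≤19, 2·3+6·1=12≤35, objective 20.
(s,t)=(3,0): 4·3+4·0=12≤19, 2·3+6·0=6≤35, objective 18.
Maximum is 24 at (s,t)=(4,0).

24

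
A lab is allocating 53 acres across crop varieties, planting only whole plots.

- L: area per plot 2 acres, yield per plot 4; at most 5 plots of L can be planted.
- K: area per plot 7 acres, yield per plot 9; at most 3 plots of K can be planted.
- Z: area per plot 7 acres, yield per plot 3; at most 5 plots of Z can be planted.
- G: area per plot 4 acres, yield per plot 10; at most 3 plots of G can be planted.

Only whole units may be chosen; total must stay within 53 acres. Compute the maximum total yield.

5×L, 3×K, and 3×G: area 43 ≤ 53, yield 5·4 + 3·9 + 3·10 = 77.
5×L, 3×K, 1×Z, and 3×G: area 50 ≤ 53, yield 5·4 + 3·9 + 1·3 + 3·10 = 80.
Best is 80.

80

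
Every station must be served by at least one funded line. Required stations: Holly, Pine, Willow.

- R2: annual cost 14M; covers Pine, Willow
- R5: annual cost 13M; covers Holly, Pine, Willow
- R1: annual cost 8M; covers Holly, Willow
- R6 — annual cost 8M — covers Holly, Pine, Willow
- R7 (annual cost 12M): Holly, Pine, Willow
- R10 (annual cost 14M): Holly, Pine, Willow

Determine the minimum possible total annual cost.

8

This is an integer covering problem.
R6 alone covers Holly, Pine, Willow — every station.
Total annual cost: 8.
No cover costs less than 8.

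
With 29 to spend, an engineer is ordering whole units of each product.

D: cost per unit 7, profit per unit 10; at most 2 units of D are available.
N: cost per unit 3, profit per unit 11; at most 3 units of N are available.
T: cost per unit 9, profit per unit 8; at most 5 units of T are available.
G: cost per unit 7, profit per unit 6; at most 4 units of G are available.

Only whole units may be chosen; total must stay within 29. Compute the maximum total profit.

2×D and 3×N: cost 23 ≤ 29, profit 2·10 + 3·11 = 53.
1×D, 3×N, and 1×T: cost 25 ≤ 29, profit 1·10 + 3·11 + 1·8 = 51.
Best is 53.

53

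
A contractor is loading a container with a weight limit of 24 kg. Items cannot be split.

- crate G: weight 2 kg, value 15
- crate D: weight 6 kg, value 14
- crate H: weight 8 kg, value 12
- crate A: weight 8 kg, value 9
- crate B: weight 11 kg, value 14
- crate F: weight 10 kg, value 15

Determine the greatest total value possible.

Allowing fractional choices, the relaxed optimum would be about 53.0, but items are indivisible.
crate G + crate D + crate H + crate A: weight 2 + 6 + 8 + 8 = 24 ≤ 24, value 15 + 14 + 12 + 9 = 50.
crate G + crate B + crate F: weight 2 + 11 + 10 = 23 ≤ 24, value 15 + 14 + 15 = 44.
crate G + crate D + crate F: weight 2 + 6 + 10 = 18 ≤ 24, value 15 + 14 + 15 = 44.
Best is crate G, crate D, crate H, and crate A with total value 50.

50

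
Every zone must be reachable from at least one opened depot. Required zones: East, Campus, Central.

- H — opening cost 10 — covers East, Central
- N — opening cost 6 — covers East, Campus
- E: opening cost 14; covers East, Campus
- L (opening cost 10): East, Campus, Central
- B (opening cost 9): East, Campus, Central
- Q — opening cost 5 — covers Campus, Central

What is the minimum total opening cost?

9

The greedy cost-per-new-zone heuristic would pick Q and N for 11, but a cheaper cover exists.
B alone covers East, Campus, Central — every zone.
Total opening cost: 9.
No cover costs less than 9.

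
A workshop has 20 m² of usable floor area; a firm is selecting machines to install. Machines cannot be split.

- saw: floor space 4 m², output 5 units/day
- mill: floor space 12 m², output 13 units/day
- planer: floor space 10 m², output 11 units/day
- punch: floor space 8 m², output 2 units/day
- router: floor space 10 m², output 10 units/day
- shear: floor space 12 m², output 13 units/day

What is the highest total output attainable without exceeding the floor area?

21

Take planer and router: floor space 10 + 10 = 20 ≤ 20, output 11 + 10 = 21.
No other feasible combination does better.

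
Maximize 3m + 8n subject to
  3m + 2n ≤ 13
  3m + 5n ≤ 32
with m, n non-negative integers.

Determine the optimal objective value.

(m,n)=(0,6) is feasible, giving 48.
(m,n)=(1,5) is feasible, giving 43.
(m,n)=(0,5) is feasible, giving 40.
The best lattice point is (0,6), giving 48.

48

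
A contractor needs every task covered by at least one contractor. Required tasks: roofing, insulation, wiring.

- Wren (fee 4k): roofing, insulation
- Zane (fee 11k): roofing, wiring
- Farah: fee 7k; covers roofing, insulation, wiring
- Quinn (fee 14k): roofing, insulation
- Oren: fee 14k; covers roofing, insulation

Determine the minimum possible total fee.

7

This is a weighted set-cover instance.
The greedy cost-per-new-task heuristic would pick Wren and Farah for 11, but a cheaper cover exists.
Farah alone covers roofing, insulation, wiring — every task.
Total fee: 7.
No cover costs less than 7.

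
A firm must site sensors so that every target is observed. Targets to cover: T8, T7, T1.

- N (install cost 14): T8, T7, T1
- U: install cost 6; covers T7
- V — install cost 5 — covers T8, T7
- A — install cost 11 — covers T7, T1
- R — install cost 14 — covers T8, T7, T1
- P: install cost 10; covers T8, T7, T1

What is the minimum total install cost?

The greedy cost-per-new-target heuristic would pick V and P for 15, but a cheaper cover exists.
P alone covers T8, T7, T1 — every target.
Total install cost: 10.
No cover costs less than 10.

10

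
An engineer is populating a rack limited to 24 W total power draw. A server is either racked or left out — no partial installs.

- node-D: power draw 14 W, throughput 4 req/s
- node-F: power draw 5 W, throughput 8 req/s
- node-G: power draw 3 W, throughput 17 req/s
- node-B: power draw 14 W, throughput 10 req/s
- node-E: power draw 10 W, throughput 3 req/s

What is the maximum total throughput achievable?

Allowing fractional choices, the relaxed optimum would be about 35.6, but servers are indivisible.
node-D + node-F + node-G: power draw 14 + 5 + 3 = 22 ≤ 24, throughput 4 + 8 + 17 = 29.
node-F + node-G + node-B: power draw 5 + 3 + 14 = 22 ≤ 24, throughput 8 + 17 + 10 = 35.
Best is node-F, node-G, and node-B with total throughput 35.

35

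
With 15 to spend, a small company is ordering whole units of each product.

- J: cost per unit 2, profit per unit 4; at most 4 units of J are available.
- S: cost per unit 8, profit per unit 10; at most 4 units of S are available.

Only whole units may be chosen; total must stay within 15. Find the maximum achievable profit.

22

This is a bounded integer knapsack.
3×J and 1×S: cost 14 ≤ 15, profit 3·4 + 1·10 = 22.
2×J and 1×S: cost 12 ≤ 15, profit 2·4 + 1·10 = 18.
Best is 22.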